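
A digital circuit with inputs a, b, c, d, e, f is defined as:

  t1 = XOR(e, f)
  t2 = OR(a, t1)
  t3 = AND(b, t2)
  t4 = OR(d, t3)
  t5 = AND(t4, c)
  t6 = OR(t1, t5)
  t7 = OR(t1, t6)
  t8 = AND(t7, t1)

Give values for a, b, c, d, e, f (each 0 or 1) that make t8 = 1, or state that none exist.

a=1 b=1 c=0 d=1 e=1 f=0

Check with a=1 b=1 c=0 d=1 e=1 f=0:
t1 = XOR(e, f) = XOR(1, 0) = 1
t2 = OR(a, t1) = OR(1, 1) = 1
t3 = AND(b, t2) = AND(1, 1) = 1
t4 = OR(d, t3) = OR(1, 1) = 1
t5 = AND(t4, c) = AND(1, 0) = 0
t6 = OR(t1, t5) = OR(1, 0) = 1
t7 = OR(t1, t6) = OR(1, 1) = 1
t8 = AND(t7, t1) = AND(1, 1) = 1
So t8 = 1 as required.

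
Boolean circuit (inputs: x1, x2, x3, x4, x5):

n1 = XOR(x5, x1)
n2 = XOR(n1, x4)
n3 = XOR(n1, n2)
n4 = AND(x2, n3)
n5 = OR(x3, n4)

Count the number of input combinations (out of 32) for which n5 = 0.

n5 = OR(x3, n4) must be 0, so both x3 = 0 and n4 = 0.
n4 = AND(x2, n3) must be 0, so at least one of x2, n3 is 0.
Enumerating the 32 input combinations, 12 give n5 = 0 and 20 give n5 = 1.

12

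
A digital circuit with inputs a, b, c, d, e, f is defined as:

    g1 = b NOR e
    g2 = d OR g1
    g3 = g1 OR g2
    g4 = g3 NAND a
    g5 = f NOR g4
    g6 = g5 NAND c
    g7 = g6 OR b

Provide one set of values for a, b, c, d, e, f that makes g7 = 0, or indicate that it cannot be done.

a=1 b=0 c=1 d=1 e=1 f=0

g7 = g6 OR b must be 0, so both g6 = 0 and b = 0.
Check with a=1 b=0 c=1 d=1 e=1 f=0:
g1 = b NOR e = 0 NOR 1 = 0
g2 = d OR g1 = 1 OR 0 = 1
g3 = g1 OR g2 = 0 OR 1 = 1
g4 = g3 NAND a = 1 NAND 1 = 0
g5 = f NOR g4 = 0 NOR 0 = 1
g6 = g5 NAND c = 1 NAND 1 = 0
g7 = g6 OR b = 0 OR 0 = 0
So g7 = 0 as required.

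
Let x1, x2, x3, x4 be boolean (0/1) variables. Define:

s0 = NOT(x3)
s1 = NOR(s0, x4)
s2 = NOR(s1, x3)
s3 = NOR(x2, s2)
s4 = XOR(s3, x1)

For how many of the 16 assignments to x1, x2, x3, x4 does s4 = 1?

8

s4 = XOR(s3, x1) must be 1, so s3 and x1 differ.
Enumerating the 16 input combinations, 8 give s4 = 1 and 8 give s4 = 0.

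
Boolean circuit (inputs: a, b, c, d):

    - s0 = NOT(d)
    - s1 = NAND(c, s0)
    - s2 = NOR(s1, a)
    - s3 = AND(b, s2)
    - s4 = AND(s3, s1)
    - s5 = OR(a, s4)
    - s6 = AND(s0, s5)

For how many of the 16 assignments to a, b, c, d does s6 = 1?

4

s6 = AND(s0, s5) must be 1, so both s0 = 1 and s5 = 1.
s0 = NOT(d) must be 1, so d = 0.
Satisfying assignments:
  a=1, b=0, c=0, d=0
  a=1, b=0, c=1, d=0
  a=1, b=1, c=0, d=0
  a=1, b=1, c=1, d=0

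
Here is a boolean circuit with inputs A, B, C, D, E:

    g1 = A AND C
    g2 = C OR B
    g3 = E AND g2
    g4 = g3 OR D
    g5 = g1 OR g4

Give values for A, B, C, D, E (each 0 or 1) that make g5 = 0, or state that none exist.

A=1, B=0, C=0, D=0, E=1

g5 = g1 OR g4 must be 0, so both g1 = 0 and g4 = 0.
g1 = A AND C must be 0, so at least one of A, C is 0.
g4 = g3 OR D must be 0, so both g3 = 0 and D = 0.
Check with A=1, B=0, C=0, D=0, E=1:
g1 = A AND C = 1 AND 0 = 0
g2 = C OR B = 0 OR 0 = 0
g3 = E AND g2 = 1 AND 0 = 0
g4 = g3 OR D = 0 OR 0 = 0
g5 = g1 OR g4 = 0 OR 0 = 0
So g5 = 0 as required.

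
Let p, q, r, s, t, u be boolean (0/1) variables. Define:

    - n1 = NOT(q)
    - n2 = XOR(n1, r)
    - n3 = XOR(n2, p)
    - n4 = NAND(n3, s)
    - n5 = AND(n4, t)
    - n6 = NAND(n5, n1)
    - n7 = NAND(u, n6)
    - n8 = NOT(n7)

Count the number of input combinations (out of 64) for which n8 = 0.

n8 = NOT(n7) must be 0, so n7 = 1.
Enumerating the 64 input combinations, 38 give n8 = 0 and 26 give n8 = 1.

38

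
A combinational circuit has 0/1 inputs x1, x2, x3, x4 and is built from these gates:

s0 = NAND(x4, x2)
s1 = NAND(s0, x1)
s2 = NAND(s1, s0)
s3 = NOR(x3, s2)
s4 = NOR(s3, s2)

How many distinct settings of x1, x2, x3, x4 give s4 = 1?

3

s4 = NOR(s3, s2) must be 1, so both s3 = 0 and s2 = 0.
s3 = NOR(x3, s2) must be 0, so at least one of x3, s2 is 1.
s2 = NAND(s1, s0) must be 0, so both s1 = 1 and s0 = 1.
Enumerating the 16 input combinations, 3 give s4 = 1 and 13 give s4 = 0.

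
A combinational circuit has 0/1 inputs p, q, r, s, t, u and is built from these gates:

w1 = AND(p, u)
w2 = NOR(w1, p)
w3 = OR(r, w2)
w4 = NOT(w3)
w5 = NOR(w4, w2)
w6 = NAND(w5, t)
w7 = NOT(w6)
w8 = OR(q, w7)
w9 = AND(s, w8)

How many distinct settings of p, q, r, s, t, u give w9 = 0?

w9 = AND(s, w8) must be 0, so at least one of s, w8 is 0.
Enumerating the 64 input combinations, 46 give w9 = 0 and 18 give w9 = 1.

46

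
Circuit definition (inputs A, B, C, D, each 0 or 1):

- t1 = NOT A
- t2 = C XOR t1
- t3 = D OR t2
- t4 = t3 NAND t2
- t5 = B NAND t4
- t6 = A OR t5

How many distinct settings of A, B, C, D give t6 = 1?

t6 = A OR t5 must be 1, so at least one of A, t5 is 1.
Enumerating the 16 input combinations, 14 give t6 = 1 and 2 give t6 = 0.

14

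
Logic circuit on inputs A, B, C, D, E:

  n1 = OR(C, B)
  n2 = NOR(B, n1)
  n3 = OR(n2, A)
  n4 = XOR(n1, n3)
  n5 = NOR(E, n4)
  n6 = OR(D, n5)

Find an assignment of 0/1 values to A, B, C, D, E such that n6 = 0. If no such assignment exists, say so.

Check with A=0, B=0, C=0, D=0, E=1:
n1 = OR(C, B) = OR(0, 0) = 0
n2 = NOR(B, n1) = NOR(0, 0) = 1
n3 = OR(n2, A) = OR(1, 0) = 1
n4 = XOR(n1, n3) = XOR(0, 1) = 1
n5 = NOR(E, n4) = NOR(1, 1) = 0
n6 = OR(D, n5) = OR(0, 0) = 0
So n6 = 0 as required.

A=0, B=0, C=0, D=0, E=1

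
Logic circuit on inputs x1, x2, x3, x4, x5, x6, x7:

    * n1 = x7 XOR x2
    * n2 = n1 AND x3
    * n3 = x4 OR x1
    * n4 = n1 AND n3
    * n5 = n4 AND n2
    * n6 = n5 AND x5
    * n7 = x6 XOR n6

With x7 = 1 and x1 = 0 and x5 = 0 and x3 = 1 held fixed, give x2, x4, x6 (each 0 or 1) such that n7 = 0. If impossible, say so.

Check with x7 = 1 and x1 = 0 and x5 = 0 and x3 = 1 and x2=1, x4=1, x6=0:
n1 = x7 XOR x2 = 1 XOR 1 = 0
n2 = n1 AND x3 = 0 AND 1 = 0
n3 = x4 OR x1 = 1 OR 0 = 1
n4 = n1 AND n3 = 0 AND 1 = 0
n5 = n4 AND n2 = 0 AND 0 = 0
n6 = n5 AND x5 = 0 AND 0 = 0
n7 = x6 XOR n6 = 0 XOR 0 = 0
So n7 = 0.

x2=1, x4=1, x6=0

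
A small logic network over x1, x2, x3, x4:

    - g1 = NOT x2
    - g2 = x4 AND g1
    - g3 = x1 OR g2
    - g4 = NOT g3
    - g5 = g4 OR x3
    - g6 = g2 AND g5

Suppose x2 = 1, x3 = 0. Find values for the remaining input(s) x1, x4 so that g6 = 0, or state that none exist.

Check with x2 = 1, x3 = 0 and x1=0, x4=0:
g1 = NOT x2 = NOT 1 = 0
g2 = x4 AND g1 = 0 AND 0 = 0
g3 = x1 OR g2 = 0 OR 0 = 0
g4 = NOT g3 = NOT 0 = 1
g5 = g4 OR x3 = 1 OR 0 = 1
g6 = g2 AND g5 = 0 AND 1 = 0
So g6 = 0.

x1=0 x4=0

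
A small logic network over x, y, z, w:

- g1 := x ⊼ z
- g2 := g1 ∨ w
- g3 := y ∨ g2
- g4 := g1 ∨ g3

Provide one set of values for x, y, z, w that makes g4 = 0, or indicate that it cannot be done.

Check with x=1 y=0 z=1 w=0:
g1 = x ⊼ z = 1 ⊼ 1 = 0
g2 = g1 ∨ w = 0 ∨ 0 = 0
g3 = y ∨ g2 = 0 ∨ 0 = 0
g4 = g1 ∨ g3 = 0 ∨ 0 = 0
So g4 = 0 as required.

x=1 y=0 z=1 w=0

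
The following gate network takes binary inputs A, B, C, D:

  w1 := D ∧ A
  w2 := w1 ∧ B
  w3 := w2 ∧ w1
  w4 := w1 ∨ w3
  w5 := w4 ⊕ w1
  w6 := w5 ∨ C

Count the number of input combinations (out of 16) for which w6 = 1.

w6 = w5 ∨ C must be 1, so at least one of w5, C is 1.
Enumerating the 16 input combinations, 8 give w6 = 1 and 8 give w6 = 0.

8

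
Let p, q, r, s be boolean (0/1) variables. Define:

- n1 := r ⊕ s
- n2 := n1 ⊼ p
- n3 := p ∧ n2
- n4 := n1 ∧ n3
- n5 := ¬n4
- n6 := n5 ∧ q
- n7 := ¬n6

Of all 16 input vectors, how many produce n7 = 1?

n7 = ¬n6 must be 1, so n6 = 0.
Enumerating the 16 input combinations, 8 give n7 = 1 and 8 give n7 = 0.

8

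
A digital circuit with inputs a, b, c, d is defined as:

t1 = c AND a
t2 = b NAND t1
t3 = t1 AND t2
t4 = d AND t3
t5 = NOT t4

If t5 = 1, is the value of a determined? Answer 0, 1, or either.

Both values of a occur among assignments with t5 = 1:
  a=0: a=0, b=0, c=0, d=0
  a=1: a=1, b=0, c=0, d=0

either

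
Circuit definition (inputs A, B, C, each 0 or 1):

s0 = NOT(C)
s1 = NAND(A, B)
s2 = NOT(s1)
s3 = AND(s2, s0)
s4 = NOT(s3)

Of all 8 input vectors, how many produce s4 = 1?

s4 = NOT(s3) must be 1, so s3 = 0.
Enumerating the 8 input combinations, 7 give s4 = 1 and 1 give s4 = 0.

7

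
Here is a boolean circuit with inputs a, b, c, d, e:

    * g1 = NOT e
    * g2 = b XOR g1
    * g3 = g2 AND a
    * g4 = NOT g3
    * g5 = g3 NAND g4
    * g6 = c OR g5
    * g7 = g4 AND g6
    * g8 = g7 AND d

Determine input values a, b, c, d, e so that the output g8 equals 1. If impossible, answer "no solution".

g8 = g7 AND d must be 1, so both g7 = 1 and d = 1.
g7 = g4 AND g6 must be 1, so both g4 = 1 and g6 = 1.
Check with a=0 b=0 c=1 d=1 e=1:
g1 = NOT e = NOT 1 = 0
g2 = b XOR g1 = 0 XOR 0 = 0
g3 = g2 AND a = 0 AND 0 = 0
g4 = NOT g3 = NOT 0 = 1
g5 = g3 NAND g4 = 0 NAND 1 = 1
g6 = c OR g5 = 1 OR 1 = 1
g7 = g4 AND g6 = 1 AND 1 = 1
g8 = g7 AND d = 1 AND 1 = 1
So g8 = 1 as required.

a=0 b=0 c=1 d=1 e=1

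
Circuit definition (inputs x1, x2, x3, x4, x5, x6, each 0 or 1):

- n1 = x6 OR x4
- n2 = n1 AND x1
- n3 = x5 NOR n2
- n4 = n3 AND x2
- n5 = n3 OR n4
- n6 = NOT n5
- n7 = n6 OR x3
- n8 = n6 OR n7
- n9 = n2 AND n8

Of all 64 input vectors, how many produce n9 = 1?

24

n9 = n2 AND n8 must be 1, so both n2 = 1 and n8 = 1.
n2 = n1 AND x1 must be 1, so both n1 = 1 and x1 = 1.
Enumerating the 64 input combinations, 24 give n9 = 1 and 40 give n9 = 0.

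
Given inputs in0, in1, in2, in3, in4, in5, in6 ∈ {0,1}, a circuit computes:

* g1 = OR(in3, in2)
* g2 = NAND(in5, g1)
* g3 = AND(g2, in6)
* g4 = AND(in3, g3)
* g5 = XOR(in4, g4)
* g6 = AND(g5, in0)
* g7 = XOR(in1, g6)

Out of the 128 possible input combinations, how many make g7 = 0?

g7 = XOR(in1, g6) must be 0, so in1 and g6 are equal.
Enumerating the 128 input combinations, 64 give g7 = 0 and 64 give g7 = 1.

64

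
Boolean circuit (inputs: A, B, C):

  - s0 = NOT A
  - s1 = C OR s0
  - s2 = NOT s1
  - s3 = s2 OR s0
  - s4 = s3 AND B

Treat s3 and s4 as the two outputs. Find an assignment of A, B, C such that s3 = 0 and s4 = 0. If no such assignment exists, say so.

A=1, B=0, C=1

Check with A=1, B=0, C=1:
s0 = NOT A = NOT 1 = 0
s1 = C OR s0 = 1 OR 0 = 1
s2 = NOT s1 = NOT 1 = 0
s3 = s2 OR s0 = 0 OR 0 = 0
s4 = s3 AND B = 0 AND 0 = 0
So s3 = 0 and s4 = 0.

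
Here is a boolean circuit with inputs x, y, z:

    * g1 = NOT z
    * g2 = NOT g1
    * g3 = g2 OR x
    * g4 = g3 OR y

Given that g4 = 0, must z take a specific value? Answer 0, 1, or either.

0

g4 = g3 OR y must be 0, so both g3 = 0 and y = 0.
g3 = g2 OR x must be 0, so both g2 = 0 and x = 0.
Every assignment with g4 = 0 has z = 0; there are 1 such assignment(s).
  x=0, y=0, z=0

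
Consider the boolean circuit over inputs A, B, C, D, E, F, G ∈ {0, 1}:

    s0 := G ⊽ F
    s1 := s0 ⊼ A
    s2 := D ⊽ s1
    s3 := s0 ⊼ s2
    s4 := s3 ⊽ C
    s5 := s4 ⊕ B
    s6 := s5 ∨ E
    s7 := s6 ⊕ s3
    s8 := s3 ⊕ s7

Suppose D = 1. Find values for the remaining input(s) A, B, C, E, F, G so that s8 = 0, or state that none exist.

s8 = s3 ⊕ s7 must be 0, so s3 and s7 are equal.
Check with D = 1 and A=1, B=0, C=0, E=0, F=0, G=0:
s0 = G ⊽ F = 0 ⊽ 0 = 1
s1 = s0 ⊼ A = 1 ⊼ 1 = 0
s2 = D ⊽ s1 = 1 ⊽ 0 = 0
s3 = s0 ⊼ s2 = 1 ⊼ 0 = 1
s4 = s3 ⊽ C = 1 ⊽ 0 = 0
s5 = s4 ⊕ B = 0 ⊕ 0 = 0
s6 = s5 ∨ E = 0 ∨ 0 = 0
s7 = s6 ⊕ s3 = 0 ⊕ 1 = 1
s8 = s3 ⊕ s7 = 1 ⊕ 1 = 0
So s8 = 0.

A=1 B=0 C=0 E=0 F=0 G=0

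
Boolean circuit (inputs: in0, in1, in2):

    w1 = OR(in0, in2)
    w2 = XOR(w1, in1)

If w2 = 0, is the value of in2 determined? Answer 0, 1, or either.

either

Both values of in2 occur among assignments with w2 = 0:
  in2=0: in0=0, in1=0, in2=0
  in2=1: in0=0, in1=1, in2=1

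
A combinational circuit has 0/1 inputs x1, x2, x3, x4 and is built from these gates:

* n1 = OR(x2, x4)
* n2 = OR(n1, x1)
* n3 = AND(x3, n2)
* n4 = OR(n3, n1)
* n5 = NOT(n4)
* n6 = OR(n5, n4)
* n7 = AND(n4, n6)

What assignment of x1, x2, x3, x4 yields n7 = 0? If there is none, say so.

x1=0, x2=0, x3=1, x4=0

n7 = AND(n4, n6) must be 0, so at least one of n4, n6 is 0.
Check with x1=0, x2=0, x3=1, x4=0:
n1 = OR(x2, x4) = OR(0, 0) = 0
n2 = OR(n1, x1) = OR(0, 0) = 0
n3 = AND(x3, n2) = AND(1, 0) = 0
n4 = OR(n3, n1) = OR(0, 0) = 0
n5 = NOT(n4) = NOT 0 = 1
n6 = OR(n5, n4) = OR(1, 0) = 1
n7 = AND(n4, n6) = AND(0, 1) = 0
So n7 = 0 as required.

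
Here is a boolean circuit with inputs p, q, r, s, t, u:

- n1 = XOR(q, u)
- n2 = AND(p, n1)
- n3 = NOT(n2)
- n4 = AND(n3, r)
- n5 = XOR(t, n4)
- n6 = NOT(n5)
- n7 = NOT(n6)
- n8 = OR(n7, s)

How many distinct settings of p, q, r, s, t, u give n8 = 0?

16

n8 = OR(n7, s) must be 0, so both n7 = 0 and s = 0.
n7 = NOT(n6) must be 0, so n6 = 1.
n6 = NOT(n5) must be 1, so n5 = 0.
Enumerating the 64 input combinations, 16 give n8 = 0 and 48 give n8 = 1.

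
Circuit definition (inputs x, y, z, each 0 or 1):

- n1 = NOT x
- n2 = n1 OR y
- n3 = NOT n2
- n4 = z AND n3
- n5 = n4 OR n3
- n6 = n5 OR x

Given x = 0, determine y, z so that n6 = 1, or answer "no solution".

no solution exists

With x = 0 fixed, none of the 4 settings of y, z give n6 = 1.
For example, with y=1, z=0:
n1 = NOT x = NOT 0 = 1
n2 = n1 OR y = 1 OR 1 = 1
n3 = NOT n2 = NOT 1 = 0
n4 = z AND n3 = 0 AND 0 = 0
n5 = n4 OR n3 = 0 OR 0 = 0
n6 = n5 OR x = 0 OR 0 = 0
giving n6 = 0 ≠ 1.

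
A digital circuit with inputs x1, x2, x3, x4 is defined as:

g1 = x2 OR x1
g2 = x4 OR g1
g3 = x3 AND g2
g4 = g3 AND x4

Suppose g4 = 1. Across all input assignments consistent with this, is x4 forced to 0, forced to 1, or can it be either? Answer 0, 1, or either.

g4 = g3 AND x4 must be 1, so both g3 = 1 and x4 = 1.
Every assignment with g4 = 1 has x4 = 1; there are 4 such assignment(s).
  x1=0, x2=0, x3=1, x4=1
  x1=0, x2=1, x3=1, x4=1
  x1=1, x2=0, x3=1, x4=1
  x1=1, x2=1, x3=1, x4=1

1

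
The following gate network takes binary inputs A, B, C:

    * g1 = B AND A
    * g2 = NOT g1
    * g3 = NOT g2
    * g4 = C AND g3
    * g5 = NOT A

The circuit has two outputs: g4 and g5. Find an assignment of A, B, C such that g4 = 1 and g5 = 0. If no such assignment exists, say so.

Check with A=1 B=1 C=1:
g1 = B AND A = 1 AND 1 = 1
g2 = NOT g1 = NOT 1 = 0
g3 = NOT g2 = NOT 0 = 1
g4 = C AND g3 = 1 AND 1 = 1
g5 = NOT A = NOT 1 = 0
So g4 = 1 and g5 = 0.

A=1 B=1 C=1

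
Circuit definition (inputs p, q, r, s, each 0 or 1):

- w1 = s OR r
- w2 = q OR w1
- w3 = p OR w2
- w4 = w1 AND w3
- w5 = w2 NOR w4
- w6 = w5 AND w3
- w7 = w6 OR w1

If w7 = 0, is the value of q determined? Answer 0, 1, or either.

either

Both values of q occur among assignments with w7 = 0:
  q=0: p=0, q=0, r=0, s=0
  q=1: p=0, q=1, r=0, s=0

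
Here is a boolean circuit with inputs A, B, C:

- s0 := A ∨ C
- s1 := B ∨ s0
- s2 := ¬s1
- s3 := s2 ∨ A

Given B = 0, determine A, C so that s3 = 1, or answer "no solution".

A=0, C=0

Check with B = 0 and A=0, C=0:
s0 = A ∨ C = 0 ∨ 0 = 0
s1 = B ∨ s0 = 0 ∨ 0 = 0
s2 = ¬s1 = ¬0 = 1
s3 = s2 ∨ A = 1 ∨ 0 = 1
So s3 = 1.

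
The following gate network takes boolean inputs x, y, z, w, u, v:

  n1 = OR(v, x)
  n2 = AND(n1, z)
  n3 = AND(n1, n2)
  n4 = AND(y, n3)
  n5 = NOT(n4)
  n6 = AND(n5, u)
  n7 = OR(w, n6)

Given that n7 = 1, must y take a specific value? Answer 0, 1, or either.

either

Both values of y occur among assignments with n7 = 1:
  y=0: x=0, y=0, z=0, w=0, u=1, v=0
  y=1: x=0, y=1, z=0, w=0, u=1, v=0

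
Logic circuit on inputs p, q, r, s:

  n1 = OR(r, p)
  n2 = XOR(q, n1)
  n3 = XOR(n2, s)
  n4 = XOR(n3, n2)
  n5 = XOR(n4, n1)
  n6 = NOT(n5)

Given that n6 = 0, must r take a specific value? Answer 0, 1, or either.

either

Both values of r occur among assignments with n6 = 0:
  r=0: p=0, q=0, r=0, s=1
  r=1: p=0, q=0, r=1, s=0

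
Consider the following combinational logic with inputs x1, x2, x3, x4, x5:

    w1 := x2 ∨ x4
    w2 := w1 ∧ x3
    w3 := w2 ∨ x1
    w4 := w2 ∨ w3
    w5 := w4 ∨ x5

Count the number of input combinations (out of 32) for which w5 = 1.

w5 = w4 ∨ x5 must be 1, so at least one of w4, x5 is 1.
Enumerating the 32 input combinations, 27 give w5 = 1 and 5 give w5 = 0.

27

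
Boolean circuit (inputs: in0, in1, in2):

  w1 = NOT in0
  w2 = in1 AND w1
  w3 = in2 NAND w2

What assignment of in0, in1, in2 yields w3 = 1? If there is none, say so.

in0=1 in1=0 in2=1

Check with in0=1 in1=0 in2=1:
w1 = NOT in0 = NOT 1 = 0
w2 = in1 AND w1 = 0 AND 0 = 0
w3 = in2 NAND w2 = 1 NAND 0 = 1
So w3 = 1 as required.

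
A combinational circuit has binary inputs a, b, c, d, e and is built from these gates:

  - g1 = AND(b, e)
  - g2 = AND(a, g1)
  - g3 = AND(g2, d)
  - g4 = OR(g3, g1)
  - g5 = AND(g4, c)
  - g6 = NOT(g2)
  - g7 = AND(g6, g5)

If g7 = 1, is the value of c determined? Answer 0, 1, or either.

1

g7 = AND(g6, g5) must be 1, so both g6 = 1 and g5 = 1.
g6 = NOT(g2) must be 1, so g2 = 0.
g5 = AND(g4, c) must be 1, so both g4 = 1 and c = 1.
Every assignment with g7 = 1 has c = 1; there are 2 such assignment(s).
  a=0, b=1, c=1, d=0, e=1
  a=0, b=1, c=1, d=1, e=1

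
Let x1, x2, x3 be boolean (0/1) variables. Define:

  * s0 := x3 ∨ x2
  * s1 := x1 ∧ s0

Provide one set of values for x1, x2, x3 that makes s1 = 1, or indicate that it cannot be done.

s1 = x1 ∧ s0 must be 1, so both x1 = 1 and s0 = 1.
s0 = x3 ∨ x2 must be 1, so at least one of x3, x2 is 1.
Check with x1=1 x2=1 x3=0:
s0 = x3 ∨ x2 = 0 ∨ 1 = 1
s1 = x1 ∧ s0 = 1 ∧ 1 = 1
So s1 = 1 as required.

x1=1 x2=1 x3=0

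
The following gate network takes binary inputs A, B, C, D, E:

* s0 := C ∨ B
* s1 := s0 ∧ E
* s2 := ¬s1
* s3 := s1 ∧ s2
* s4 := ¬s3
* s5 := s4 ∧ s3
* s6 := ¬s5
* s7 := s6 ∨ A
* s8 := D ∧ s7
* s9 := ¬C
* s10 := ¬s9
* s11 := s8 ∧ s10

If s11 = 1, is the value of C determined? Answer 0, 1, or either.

s11 = s8 ∧ s10 must be 1, so both s8 = 1 and s10 = 1.
s8 = D ∧ s7 must be 1, so both D = 1 and s7 = 1.
Every assignment with s11 = 1 has C = 1; there are 8 such assignment(s).

1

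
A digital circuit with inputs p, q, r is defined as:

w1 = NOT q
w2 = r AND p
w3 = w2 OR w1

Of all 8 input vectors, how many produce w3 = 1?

5

w3 = w2 OR w1 must be 1, so at least one of w2, w1 is 1.
Satisfying assignments:
  p=0, q=0, r=0
  p=0, q=0, r=1
  p=1, q=0, r=0
  p=1, q=0, r=1
  p=1, q=1, r=1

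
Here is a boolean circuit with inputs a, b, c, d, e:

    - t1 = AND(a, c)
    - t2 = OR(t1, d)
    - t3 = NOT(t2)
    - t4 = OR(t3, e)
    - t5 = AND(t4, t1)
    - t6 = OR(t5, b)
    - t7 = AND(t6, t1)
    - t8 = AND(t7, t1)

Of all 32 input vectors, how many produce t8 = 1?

6

t8 = AND(t7, t1) must be 1, so both t7 = 1 and t1 = 1.
t7 = AND(t6, t1) must be 1, so both t6 = 1 and t1 = 1.
Enumerating the 32 input combinations, 6 give t8 = 1 and 26 give t8 = 0.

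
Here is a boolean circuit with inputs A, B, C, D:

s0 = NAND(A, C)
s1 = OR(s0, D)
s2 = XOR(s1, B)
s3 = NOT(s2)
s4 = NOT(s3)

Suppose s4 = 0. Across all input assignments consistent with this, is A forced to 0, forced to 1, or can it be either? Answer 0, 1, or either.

either

Both values of A occur among assignments with s4 = 0:
  A=0: A=0, B=1, C=0, D=0
  A=1: A=1, B=0, C=1, D=0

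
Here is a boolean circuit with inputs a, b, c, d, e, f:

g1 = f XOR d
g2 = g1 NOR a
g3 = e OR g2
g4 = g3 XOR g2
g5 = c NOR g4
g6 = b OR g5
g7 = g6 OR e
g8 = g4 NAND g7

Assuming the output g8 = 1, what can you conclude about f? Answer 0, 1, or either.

Both values of f occur among assignments with g8 = 1:
  f=0: a=0, b=0, c=0, d=0, e=0, f=0
  f=1: a=0, b=0, c=0, d=0, e=0, f=1

either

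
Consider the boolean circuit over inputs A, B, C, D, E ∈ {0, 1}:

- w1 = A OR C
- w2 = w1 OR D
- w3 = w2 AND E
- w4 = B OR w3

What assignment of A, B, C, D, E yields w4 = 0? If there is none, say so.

w4 = B OR w3 must be 0, so both B = 0 and w3 = 0.
Check with A=0 B=0 C=0 D=0 E=1:
w1 = A OR C = 0 OR 0 = 0
w2 = w1 OR D = 0 OR 0 = 0
w3 = w2 AND E = 0 AND 1 = 0
w4 = B OR w3 = 0 OR 0 = 0
So w4 = 0 as required.

A=0 B=0 C=0 D=0 E=1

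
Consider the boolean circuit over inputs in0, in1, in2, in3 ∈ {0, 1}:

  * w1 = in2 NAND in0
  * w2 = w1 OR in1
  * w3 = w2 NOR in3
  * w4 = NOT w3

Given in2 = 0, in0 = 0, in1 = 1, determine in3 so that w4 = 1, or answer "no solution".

w4 = NOT w3 must be 1, so w3 = 0.
w3 = w2 NOR in3 must be 0, so at least one of w2, in3 is 1.
Check with in2 = 0, in0 = 0, in1 = 1 and in3=0:
w1 = in2 NAND in0 = 0 NAND 0 = 1
w2 = w1 OR in1 = 1 OR 1 = 1
w3 = w2 NOR in3 = 1 NOR 0 = 0
w4 = NOT w3 = NOT 0 = 1
So w4 = 1.

in3=0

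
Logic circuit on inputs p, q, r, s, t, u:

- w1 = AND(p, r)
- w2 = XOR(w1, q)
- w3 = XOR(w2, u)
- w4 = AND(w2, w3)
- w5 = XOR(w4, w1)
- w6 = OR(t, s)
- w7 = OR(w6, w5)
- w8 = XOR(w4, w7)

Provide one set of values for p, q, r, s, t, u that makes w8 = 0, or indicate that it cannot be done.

w8 = XOR(w4, w7) must be 0, so w4 and w7 are equal.
Check with p=1, q=1, r=0, s=0, t=0, u=0:
w1 = AND(p, r) = AND(1, 0) = 0
w2 = XOR(w1, q) = XOR(0, 1) = 1
w3 = XOR(w2, u) = XOR(1, 0) = 1
w4 = AND(w2, w3) = AND(1, 1) = 1
w5 = XOR(w4, w1) = XOR(1, 0) = 1
w6 = OR(t, s) = OR(0, 0) = 0
w7 = OR(w6, w5) = OR(0, 1) = 1
w8 = XOR(w4, w7) = XOR(1, 1) = 0
So w8 = 0 as required.

p=1, q=1, r=0, s=0, t=0, u=0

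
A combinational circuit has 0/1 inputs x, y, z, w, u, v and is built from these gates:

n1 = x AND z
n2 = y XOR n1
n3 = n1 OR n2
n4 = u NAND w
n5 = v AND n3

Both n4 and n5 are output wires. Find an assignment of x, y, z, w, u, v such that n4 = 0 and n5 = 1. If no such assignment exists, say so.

x=0 y=1 z=1 w=1 u=1 v=1

Check with x=0 y=1 z=1 w=1 u=1 v=1:
n1 = x AND z = 0 AND 1 = 0
n2 = y XOR n1 = 1 XOR 0 = 1
n3 = n1 OR n2 = 0 OR 1 = 1
n4 = u NAND w = 1 NAND 1 = 0
n5 = v AND n3 = 1 AND 1 = 1
So n4 = 0 and n5 = 1.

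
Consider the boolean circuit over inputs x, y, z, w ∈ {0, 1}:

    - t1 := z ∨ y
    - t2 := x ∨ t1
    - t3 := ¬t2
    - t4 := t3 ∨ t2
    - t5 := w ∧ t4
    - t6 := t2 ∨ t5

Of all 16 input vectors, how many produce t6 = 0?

t6 = t2 ∨ t5 must be 0, so both t2 = 0 and t5 = 0.
t2 = x ∨ t1 must be 0, so both x = 0 and t1 = 0.
t5 = w ∧ t4 must be 0, so at least one of w, t4 is 0.
Enumerating the 16 input combinations, 1 give t6 = 0 and 15 give t6 = 1.

1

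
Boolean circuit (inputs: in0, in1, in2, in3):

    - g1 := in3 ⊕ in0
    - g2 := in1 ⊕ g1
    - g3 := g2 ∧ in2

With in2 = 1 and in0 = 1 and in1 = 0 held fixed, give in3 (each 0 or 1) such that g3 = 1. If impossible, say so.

g3 = g2 ∧ in2 must be 1, so both g2 = 1 and in2 = 1.
Check with in2 = 1 and in0 = 1 and in1 = 0 and in3=0:
g1 = in3 ⊕ in0 = 0 ⊕ 1 = 1
g2 = in1 ⊕ g1 = 0 ⊕ 1 = 1
g3 = g2 ∧ in2 = 1 ∧ 1 = 1
So g3 = 1.

in3=0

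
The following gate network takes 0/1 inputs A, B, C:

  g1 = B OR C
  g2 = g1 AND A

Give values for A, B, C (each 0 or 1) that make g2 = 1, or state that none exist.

A=1, B=0, C=1

g2 = g1 AND A must be 1, so both g1 = 1 and A = 1.
g1 = B OR C must be 1, so at least one of B, C is 1.
Check with A=1, B=0, C=1:
g1 = B OR C = 0 OR 1 = 1
g2 = g1 AND A = 1 AND 1 = 1
So g2 = 1 as required.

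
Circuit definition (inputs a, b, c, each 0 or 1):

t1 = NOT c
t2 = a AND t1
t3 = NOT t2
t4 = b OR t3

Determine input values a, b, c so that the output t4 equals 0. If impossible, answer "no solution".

t4 = b OR t3 must be 0, so both b = 0 and t3 = 0.
t3 = NOT t2 must be 0, so t2 = 1.
Check with a=1, b=0, c=0:
t1 = NOT c = NOT 0 = 1
t2 = a AND t1 = 1 AND 1 = 1
t3 = NOT t2 = NOT 1 = 0
t4 = b OR t3 = 0 OR 0 = 0
So t4 = 0 as required.

a=1, b=0, c=0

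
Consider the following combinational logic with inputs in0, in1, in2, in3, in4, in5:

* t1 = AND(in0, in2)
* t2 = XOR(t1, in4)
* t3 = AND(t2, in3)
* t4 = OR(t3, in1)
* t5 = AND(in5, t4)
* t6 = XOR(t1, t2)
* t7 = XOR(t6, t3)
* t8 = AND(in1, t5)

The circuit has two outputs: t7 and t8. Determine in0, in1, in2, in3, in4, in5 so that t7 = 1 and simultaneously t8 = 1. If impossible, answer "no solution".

Check with in0=0 in1=1 in2=1 in3=0 in4=1 in5=1:
t1 = AND(in0, in2) = AND(0, 1) = 0
t2 = XOR(t1, in4) = XOR(0, 1) = 1
t3 = AND(t2, in3) = AND(1, 0) = 0
t4 = OR(t3, in1) = OR(0, 1) = 1
t5 = AND(in5, t4) = AND(1, 1) = 1
t6 = XOR(t1, t2) = XOR(0, 1) = 1
t7 = XOR(t6, t3) = XOR(1, 0) = 1
t8 = AND(in1, t5) = AND(1, 1) = 1
So t7 = 1 and t8 = 1.

in0=0 in1=1 in2=1 in3=0 in4=1 in5=1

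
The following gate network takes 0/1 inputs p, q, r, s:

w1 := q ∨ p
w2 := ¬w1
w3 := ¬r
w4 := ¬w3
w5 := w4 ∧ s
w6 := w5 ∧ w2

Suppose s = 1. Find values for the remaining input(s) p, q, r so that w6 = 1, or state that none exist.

w6 = w5 ∧ w2 must be 1, so both w5 = 1 and w2 = 1.
Check with s = 1 and p=0, q=0, r=1:
w1 = q ∨ p = 0 ∨ 0 = 0
w2 = ¬w1 = ¬0 = 1
w3 = ¬r = ¬1 = 0
w4 = ¬w3 = ¬0 = 1
w5 = w4 ∧ s = 1 ∧ 1 = 1
w6 = w5 ∧ w2 = 1 ∧ 1 = 1
So w6 = 1.

p=0 q=0 r=1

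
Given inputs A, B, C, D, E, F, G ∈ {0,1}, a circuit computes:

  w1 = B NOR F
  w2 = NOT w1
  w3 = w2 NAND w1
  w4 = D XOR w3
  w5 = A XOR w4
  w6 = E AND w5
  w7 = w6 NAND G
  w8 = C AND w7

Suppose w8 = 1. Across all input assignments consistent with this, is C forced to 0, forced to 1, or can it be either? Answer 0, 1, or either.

1

w8 = C AND w7 must be 1, so both C = 1 and w7 = 1.
Every assignment with w8 = 1 has C = 1; there are 56 such assignment(s).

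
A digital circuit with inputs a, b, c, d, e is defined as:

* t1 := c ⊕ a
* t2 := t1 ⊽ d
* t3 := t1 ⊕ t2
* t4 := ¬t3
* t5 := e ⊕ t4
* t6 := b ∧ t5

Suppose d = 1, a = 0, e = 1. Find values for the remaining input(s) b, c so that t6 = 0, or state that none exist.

b=1, c=0

t6 = b ∧ t5 must be 0, so at least one of b, t5 is 0.
Check with d = 1, a = 0, e = 1 and b=1, c=0:
t1 = c ⊕ a = 0 ⊕ 0 = 0
t2 = t1 ⊽ d = 0 ⊽ 1 = 0
t3 = t1 ⊕ t2 = 0 ⊕ 0 = 0
t4 = ¬t3 = ¬0 = 1
t5 = e ⊕ t4 = 1 ⊕ 1 = 0
t6 = b ∧ t5 = 1 ∧ 0 = 0
So t6 = 0.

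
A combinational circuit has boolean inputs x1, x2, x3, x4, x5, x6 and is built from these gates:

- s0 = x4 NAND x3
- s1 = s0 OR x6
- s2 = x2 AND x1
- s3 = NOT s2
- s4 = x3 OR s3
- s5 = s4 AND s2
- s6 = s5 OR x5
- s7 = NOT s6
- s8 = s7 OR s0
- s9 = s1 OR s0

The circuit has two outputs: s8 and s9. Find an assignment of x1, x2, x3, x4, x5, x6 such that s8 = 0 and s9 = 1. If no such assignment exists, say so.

Check with x1=0 x2=1 x3=1 x4=1 x5=1 x6=1:
s0 = x4 NAND x3 = 1 NAND 1 = 0
s1 = s0 OR x6 = 0 OR 1 = 1
s2 = x2 AND x1 = 1 AND 0 = 0
s3 = NOT s2 = NOT 0 = 1
s4 = x3 OR s3 = 1 OR 1 = 1
s5 = s4 AND s2 = 1 AND 0 = 0
s6 = s5 OR x5 = 0 OR 1 = 1
s7 = NOT s6 = NOT 1 = 0
s8 = s7 OR s0 = 0 OR 0 = 0
s9 = s1 OR s0 = 1 OR 0 = 1
So s8 = 0 and s9 = 1.

x1=0 x2=1 x3=1 x4=1 x5=1 x6=1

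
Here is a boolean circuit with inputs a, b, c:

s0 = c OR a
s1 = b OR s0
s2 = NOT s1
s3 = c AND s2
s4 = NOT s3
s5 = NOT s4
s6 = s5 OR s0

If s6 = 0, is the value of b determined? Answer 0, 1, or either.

Both values of b occur among assignments with s6 = 0:
  b=0: a=0, b=0, c=0
  b=1: a=0, b=1, c=0

either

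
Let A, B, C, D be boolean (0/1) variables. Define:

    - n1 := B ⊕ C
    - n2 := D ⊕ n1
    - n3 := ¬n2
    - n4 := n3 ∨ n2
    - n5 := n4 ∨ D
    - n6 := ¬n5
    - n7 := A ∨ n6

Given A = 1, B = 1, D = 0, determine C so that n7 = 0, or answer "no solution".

With A = 1, B = 1, D = 0 fixed, none of the 2 settings of C give n7 = 0.
For example, with C=0:
n1 = B ⊕ C = 1 ⊕ 0 = 1
n2 = D ⊕ n1 = 0 ⊕ 1 = 1
n3 = ¬n2 = ¬1 = 0
n4 = n3 ∨ n2 = 0 ∨ 1 = 1
n5 = n4 ∨ D = 1 ∨ 0 = 1
n6 = ¬n5 = ¬1 = 0
n7 = A ∨ n6 = 1 ∨ 0 = 1
giving n7 = 1 ≠ 0.

no solution exists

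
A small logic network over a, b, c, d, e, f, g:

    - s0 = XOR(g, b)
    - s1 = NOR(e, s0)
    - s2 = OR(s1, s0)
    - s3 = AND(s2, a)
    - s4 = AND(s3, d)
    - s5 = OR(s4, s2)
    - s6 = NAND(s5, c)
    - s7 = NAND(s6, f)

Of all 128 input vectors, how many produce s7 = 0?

40

s7 = NAND(s6, f) must be 0, so both s6 = 1 and f = 1.
s6 = NAND(s5, c) must be 1, so at least one of s5, c is 0.
Enumerating the 128 input combinations, 40 give s7 = 0 and 88 give s7 = 1.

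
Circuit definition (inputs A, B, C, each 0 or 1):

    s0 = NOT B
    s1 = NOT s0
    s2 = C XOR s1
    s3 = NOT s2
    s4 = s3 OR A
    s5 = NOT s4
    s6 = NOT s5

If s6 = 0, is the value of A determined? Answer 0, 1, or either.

0

s6 = NOT s5 must be 0, so s5 = 1.
s5 = NOT s4 must be 1, so s4 = 0.
Every assignment with s6 = 0 has A = 0; there are 2 such assignment(s).
  A=0, B=0, C=1
  A=0, B=1, C=0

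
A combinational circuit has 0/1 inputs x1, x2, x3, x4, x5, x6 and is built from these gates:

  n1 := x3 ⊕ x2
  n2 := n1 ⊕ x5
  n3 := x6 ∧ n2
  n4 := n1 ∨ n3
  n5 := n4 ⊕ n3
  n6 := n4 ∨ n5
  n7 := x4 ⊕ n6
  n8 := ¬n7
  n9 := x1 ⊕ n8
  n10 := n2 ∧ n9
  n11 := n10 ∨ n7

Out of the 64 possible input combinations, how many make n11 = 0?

n11 = n10 ∨ n7 must be 0, so both n10 = 0 and n7 = 0.
n10 = n2 ∧ n9 must be 0, so at least one of n2, n9 is 0.
n7 = x4 ⊕ n6 must be 0, so x4 and n6 are equal.
Enumerating the 64 input combinations, 24 give n11 = 0 and 40 give n11 = 1.

24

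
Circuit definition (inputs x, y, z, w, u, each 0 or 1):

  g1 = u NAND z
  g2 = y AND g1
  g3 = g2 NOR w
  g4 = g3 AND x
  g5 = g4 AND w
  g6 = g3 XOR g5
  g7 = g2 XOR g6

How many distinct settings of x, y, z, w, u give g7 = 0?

g7 = g2 XOR g6 must be 0, so g2 and g6 are equal.
Enumerating the 32 input combinations, 10 give g7 = 0 and 22 give g7 = 1.

10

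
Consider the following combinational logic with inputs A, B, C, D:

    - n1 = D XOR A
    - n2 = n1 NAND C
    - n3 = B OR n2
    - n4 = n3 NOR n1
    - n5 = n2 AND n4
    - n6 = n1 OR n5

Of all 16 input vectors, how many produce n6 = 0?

n6 = n1 OR n5 must be 0, so both n1 = 0 and n5 = 0.
Enumerating the 16 input combinations, 8 give n6 = 0 and 8 give n6 = 1.

8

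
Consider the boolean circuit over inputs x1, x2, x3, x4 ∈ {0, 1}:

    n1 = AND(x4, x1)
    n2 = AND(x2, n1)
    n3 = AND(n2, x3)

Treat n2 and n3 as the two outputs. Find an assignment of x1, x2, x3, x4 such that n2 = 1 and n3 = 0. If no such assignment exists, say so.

Check with x1=1, x2=1, x3=0, x4=1:
n1 = AND(x4, x1) = AND(1, 1) = 1
n2 = AND(x2, n1) = AND(1, 1) = 1
n3 = AND(n2, x3) = AND(1, 0) = 0
So n2 = 1 and n3 = 0.

x1=1, x2=1, x3=0, x4=1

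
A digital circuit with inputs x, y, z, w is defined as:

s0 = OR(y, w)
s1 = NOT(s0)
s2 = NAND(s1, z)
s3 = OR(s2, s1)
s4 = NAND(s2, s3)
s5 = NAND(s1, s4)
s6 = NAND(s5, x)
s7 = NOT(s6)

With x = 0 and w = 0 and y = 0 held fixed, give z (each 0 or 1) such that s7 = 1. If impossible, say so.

no solution exists

With x = 0 and w = 0 and y = 0 fixed, none of the 2 settings of z give s7 = 1.
For example, with z=0:
s0 = OR(y, w) = OR(0, 0) = 0
s1 = NOT(s0) = NOT 0 = 1
s2 = NAND(s1, z) = NAND(1, 0) = 1
s3 = OR(s2, s1) = OR(1, 1) = 1
s4 = NAND(s2, s3) = NAND(1, 1) = 0
s5 = NAND(s1, s4) = NAND(1, 0) = 1
s6 = NAND(s5, x) = NAND(1, 0) = 1
s7 = NOT(s6) = NOT 1 = 0
giving s7 = 0 ≠ 1.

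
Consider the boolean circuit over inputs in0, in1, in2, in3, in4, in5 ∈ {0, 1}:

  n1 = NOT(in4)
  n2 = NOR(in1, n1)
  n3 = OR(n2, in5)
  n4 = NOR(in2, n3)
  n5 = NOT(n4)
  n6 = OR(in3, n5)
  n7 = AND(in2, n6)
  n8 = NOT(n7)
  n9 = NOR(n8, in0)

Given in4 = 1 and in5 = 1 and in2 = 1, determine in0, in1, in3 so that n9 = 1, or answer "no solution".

in0=0, in1=1, in3=1

Check with in4 = 1 and in5 = 1 and in2 = 1 and in0=0, in1=1, in3=1:
n1 = NOT(in4) = NOT 1 = 0
n2 = NOR(in1, n1) = NOR(1, 0) = 0
n3 = OR(n2, in5) = OR(0, 1) = 1
n4 = NOR(in2, n3) = NOR(1, 1) = 0
n5 = NOT(n4) = NOT 0 = 1
n6 = OR(in3, n5) = OR(1, 1) = 1
n7 = AND(in2, n6) = AND(1, 1) = 1
n8 = NOT(n7) = NOT 1 = 0
n9 = NOR(n8, in0) = NOR(0, 0) = 1
So n9 = 1.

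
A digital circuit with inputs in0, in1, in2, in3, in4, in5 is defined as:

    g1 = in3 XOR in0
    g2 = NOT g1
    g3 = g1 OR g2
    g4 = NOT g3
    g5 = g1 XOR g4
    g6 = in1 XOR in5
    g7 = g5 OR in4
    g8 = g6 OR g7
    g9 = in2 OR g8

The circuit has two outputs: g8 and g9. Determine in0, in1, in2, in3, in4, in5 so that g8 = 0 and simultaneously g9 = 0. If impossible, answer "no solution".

Check with in0=1 in1=1 in2=0 in3=1 in4=0 in5=1:
g1 = in3 XOR in0 = 1 XOR 1 = 0
g2 = NOT g1 = NOT 0 = 1
g3 = g1 OR g2 = 0 OR 1 = 1
g4 = NOT g3 = NOT 1 = 0
g5 = g1 XOR g4 = 0 XOR 0 = 0
g6 = in1 XOR in5 = 1 XOR 1 = 0
g7 = g5 OR in4 = 0 OR 0 = 0
g8 = g6 OR g7 = 0 OR 0 = 0
g9 = in2 OR g8 = 0 OR 0 = 0
So g8 = 0 and g9 = 0.

in0=1 in1=1 in2=0 in3=1 in4=0 in5=1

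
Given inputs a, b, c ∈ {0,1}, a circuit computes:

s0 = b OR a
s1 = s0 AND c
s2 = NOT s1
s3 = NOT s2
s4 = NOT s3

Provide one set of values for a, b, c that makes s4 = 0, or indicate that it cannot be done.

s4 = NOT s3 must be 0, so s3 = 1.
s3 = NOT s2 must be 1, so s2 = 0.
s2 = NOT s1 must be 0, so s1 = 1.
Check with a=0 b=1 c=1:
s0 = b OR a = 1 OR 0 = 1
s1 = s0 AND c = 1 AND 1 = 1
s2 = NOT s1 = NOT 1 = 0
s3 = NOT s2 = NOT 0 = 1
s4 = NOT s3 = NOT 1 = 0
So s4 = 0 as required.

a=0 b=1 c=1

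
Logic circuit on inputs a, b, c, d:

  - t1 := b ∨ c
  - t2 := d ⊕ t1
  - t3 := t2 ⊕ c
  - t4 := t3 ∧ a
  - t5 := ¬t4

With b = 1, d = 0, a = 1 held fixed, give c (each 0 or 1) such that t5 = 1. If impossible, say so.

t5 = ¬t4 must be 1, so t4 = 0.
Check with b = 1, d = 0, a = 1 and c=1:
t1 = b ∨ c = 1 ∨ 1 = 1
t2 = d ⊕ t1 = 0 ⊕ 1 = 1
t3 = t2 ⊕ c = 1 ⊕ 1 = 0
t4 = t3 ∧ a = 0 ∧ 1 = 0
t5 = ¬t4 = ¬0 = 1
So t5 = 1.

c=1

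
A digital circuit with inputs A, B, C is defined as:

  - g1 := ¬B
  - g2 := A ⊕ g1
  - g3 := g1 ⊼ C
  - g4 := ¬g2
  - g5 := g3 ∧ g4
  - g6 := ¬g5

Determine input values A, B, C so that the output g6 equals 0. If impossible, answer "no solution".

g6 = ¬g5 must be 0, so g5 = 1.
Check with A=0, B=1, C=1:
g1 = ¬B = ¬1 = 0
g2 = A ⊕ g1 = 0 ⊕ 0 = 0
g3 = g1 ⊼ C = 0 ⊼ 1 = 1
g4 = ¬g2 = ¬0 = 1
g5 = g3 ∧ g4 = 1 ∧ 1 = 1
g6 = ¬g5 = ¬1 = 0
So g6 = 0 as required.

A=0, B=1, C=1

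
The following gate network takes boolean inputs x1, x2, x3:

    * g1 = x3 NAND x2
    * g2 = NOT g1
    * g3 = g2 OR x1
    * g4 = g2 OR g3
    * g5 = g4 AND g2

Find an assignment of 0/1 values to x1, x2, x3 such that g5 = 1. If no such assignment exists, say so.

Check with x1=0, x2=1, x3=1:
g1 = x3 NAND x2 = 1 NAND 1 = 0
g2 = NOT g1 = NOT 0 = 1
g3 = g2 OR x1 = 1 OR 0 = 1
g4 = g2 OR g3 = 1 OR 1 = 1
g5 = g4 AND g2 = 1 AND 1 = 1
So g5 = 1 as required.

x1=0, x2=1, x3=1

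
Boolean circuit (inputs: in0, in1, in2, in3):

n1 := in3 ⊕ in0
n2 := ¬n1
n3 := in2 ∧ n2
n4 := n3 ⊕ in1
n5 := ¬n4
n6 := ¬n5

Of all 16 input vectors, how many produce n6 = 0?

8

n6 = ¬n5 must be 0, so n5 = 1.
Enumerating the 16 input combinations, 8 give n6 = 0 and 8 give n6 = 1.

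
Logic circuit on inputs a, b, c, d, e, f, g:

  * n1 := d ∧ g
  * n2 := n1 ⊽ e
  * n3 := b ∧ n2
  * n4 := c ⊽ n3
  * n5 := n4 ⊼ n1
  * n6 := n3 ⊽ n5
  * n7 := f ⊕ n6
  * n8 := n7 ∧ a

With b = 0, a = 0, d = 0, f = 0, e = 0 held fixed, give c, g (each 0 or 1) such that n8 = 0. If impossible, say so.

c=0 g=1

n8 = n7 ∧ a must be 0, so at least one of n7, a is 0.
Check with b = 0, a = 0, d = 0, f = 0, e = 0 and c=0, g=1:
n1 = d ∧ g = 0 ∧ 1 = 0
n2 = n1 ⊽ e = 0 ⊽ 0 = 1
n3 = b ∧ n2 = 0 ∧ 1 = 0
n4 = c ⊽ n3 = 0 ⊽ 0 = 1
n5 = n4 ⊼ n1 = 1 ⊼ 0 = 1
n6 = n3 ⊽ n5 = 0 ⊽ 1 = 0
n7 = f ⊕ n6 = 0 ⊕ 0 = 0
n8 = n7 ∧ a = 0 ∧ 0 = 0
So n8 = 0.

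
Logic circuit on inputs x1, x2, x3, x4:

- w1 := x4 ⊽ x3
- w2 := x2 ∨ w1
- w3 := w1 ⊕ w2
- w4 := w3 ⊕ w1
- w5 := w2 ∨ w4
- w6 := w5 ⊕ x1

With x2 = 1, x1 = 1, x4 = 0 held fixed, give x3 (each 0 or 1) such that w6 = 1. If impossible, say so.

no solution exists

With x2 = 1, x1 = 1, x4 = 0 fixed, none of the 2 settings of x3 give w6 = 1.
For example, with x3=1:
w1 = x4 ⊽ x3 = 0 ⊽ 1 = 0
w2 = x2 ∨ w1 = 1 ∨ 0 = 1
w3 = w1 ⊕ w2 = 0 ⊕ 1 = 1
w4 = w3 ⊕ w1 = 1 ⊕ 0 = 1
w5 = w2 ∨ w4 = 1 ∨ 1 = 1
w6 = w5 ⊕ x1 = 1 ⊕ 1 = 0
giving w6 = 0 ≠ 1.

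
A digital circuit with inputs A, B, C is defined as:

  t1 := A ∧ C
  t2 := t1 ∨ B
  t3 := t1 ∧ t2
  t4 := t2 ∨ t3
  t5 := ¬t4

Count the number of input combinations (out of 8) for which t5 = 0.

5

t5 = ¬t4 must be 0, so t4 = 1.
t4 = t2 ∨ t3 must be 1, so at least one of t2, t3 is 1.
Enumerating the 8 input combinations, 5 give t5 = 0 and 3 give t5 = 1.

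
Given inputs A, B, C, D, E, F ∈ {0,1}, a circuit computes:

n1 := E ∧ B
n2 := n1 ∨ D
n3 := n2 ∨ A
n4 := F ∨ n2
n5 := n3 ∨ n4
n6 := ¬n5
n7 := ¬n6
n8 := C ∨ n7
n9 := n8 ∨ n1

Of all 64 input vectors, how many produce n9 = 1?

61

n9 = n8 ∨ n1 must be 1, so at least one of n8, n1 is 1.
Enumerating the 64 input combinations, 61 give n9 = 1 and 3 give n9 = 0.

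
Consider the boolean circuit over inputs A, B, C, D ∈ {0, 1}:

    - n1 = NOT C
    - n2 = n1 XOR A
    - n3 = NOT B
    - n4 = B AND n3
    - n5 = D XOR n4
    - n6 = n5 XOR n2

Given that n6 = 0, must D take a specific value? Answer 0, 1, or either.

Both values of D occur among assignments with n6 = 0:
  D=0: A=0, B=0, C=1, D=0
  D=1: A=0, B=0, C=0, D=1

either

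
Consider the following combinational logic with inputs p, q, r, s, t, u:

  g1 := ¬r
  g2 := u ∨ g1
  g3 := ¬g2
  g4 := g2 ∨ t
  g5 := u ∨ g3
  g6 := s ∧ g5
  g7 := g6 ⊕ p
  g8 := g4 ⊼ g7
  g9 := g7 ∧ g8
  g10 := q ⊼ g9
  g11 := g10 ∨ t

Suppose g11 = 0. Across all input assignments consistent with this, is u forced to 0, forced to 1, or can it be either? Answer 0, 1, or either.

g11 = g10 ∨ t must be 0, so both g10 = 0 and t = 0.
g10 = q ⊼ g9 must be 0, so both q = 1 and g9 = 1.
g9 = g7 ∧ g8 must be 1, so both g7 = 1 and g8 = 1.
Every assignment with g11 = 0 has u = 0; there are 2 such assignment(s).
  p=0, q=1, r=1, s=1, t=0, u=0
  p=1, q=1, r=1, s=0, t=0, u=0

0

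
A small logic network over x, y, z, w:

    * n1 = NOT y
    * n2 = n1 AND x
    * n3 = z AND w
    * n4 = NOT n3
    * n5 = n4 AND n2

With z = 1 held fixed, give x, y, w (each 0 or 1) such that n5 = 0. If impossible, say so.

Check with z = 1 and x=0, y=1, w=1:
n1 = NOT y = NOT 1 = 0
n2 = n1 AND x = 0 AND 0 = 0
n3 = z AND w = 1 AND 1 = 1
n4 = NOT n3 = NOT 1 = 0
n5 = n4 AND n2 = 0 AND 0 = 0
So n5 = 0.

x=0 y=1 w=1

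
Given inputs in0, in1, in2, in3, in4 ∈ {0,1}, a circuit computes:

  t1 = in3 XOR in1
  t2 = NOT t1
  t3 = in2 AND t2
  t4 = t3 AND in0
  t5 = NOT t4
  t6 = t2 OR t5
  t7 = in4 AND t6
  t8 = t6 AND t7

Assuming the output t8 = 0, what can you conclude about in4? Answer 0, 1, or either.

t8 = t6 AND t7 must be 0, so at least one of t6, t7 is 0.
Every assignment with t8 = 0 has in4 = 0; there are 16 such assignment(s).

0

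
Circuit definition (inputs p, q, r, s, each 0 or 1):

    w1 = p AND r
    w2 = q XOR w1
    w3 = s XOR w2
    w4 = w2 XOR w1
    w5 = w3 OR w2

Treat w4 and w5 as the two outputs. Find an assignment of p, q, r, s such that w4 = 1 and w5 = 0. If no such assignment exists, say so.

Check with p=1, q=1, r=1, s=0:
w1 = p AND r = 1 AND 1 = 1
w2 = q XOR w1 = 1 XOR 1 = 0
w3 = s XOR w2 = 0 XOR 0 = 0
w4 = w2 XOR w1 = 0 XOR 1 = 1
w5 = w3 OR w2 = 0 OR 0 = 0
So w4 = 1 and w5 = 0.

p=1, q=1, r=1, s=0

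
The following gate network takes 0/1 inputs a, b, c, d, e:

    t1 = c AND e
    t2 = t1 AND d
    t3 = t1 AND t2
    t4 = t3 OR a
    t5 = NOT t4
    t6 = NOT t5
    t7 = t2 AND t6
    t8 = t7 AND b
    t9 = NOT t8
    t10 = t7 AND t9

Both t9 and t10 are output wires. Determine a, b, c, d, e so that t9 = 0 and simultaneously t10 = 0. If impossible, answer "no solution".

Check with a=0, b=1, c=1, d=1, e=1:
t1 = c AND e = 1 AND 1 = 1
t2 = t1 AND d = 1 AND 1 = 1
t3 = t1 AND t2 = 1 AND 1 = 1
t4 = t3 OR a = 1 OR 0 = 1
t5 = NOT t4 = NOT 1 = 0
t6 = NOT t5 = NOT 0 = 1
t7 = t2 AND t6 = 1 AND 1 = 1
t8 = t7 AND b = 1 AND 1 = 1
t9 = NOT t8 = NOT 1 = 0
t10 = t7 AND t9 = 1 AND 0 = 0
So t9 = 0 and t10 = 0.

a=0, b=1, c=1, d=1, e=1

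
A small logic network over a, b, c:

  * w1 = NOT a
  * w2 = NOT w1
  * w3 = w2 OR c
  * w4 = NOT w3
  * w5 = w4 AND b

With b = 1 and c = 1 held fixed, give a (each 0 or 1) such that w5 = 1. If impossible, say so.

no solution exists

With b = 1 and c = 1 fixed, none of the 2 settings of a give w5 = 1.
For example, with a=0:
w1 = NOT a = NOT 0 = 1
w2 = NOT w1 = NOT 1 = 0
w3 = w2 OR c = 0 OR 1 = 1
w4 = NOT w3 = NOT 1 = 0
w5 = w4 AND b = 0 AND 1 = 0
giving w5 = 0 ≠ 1.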